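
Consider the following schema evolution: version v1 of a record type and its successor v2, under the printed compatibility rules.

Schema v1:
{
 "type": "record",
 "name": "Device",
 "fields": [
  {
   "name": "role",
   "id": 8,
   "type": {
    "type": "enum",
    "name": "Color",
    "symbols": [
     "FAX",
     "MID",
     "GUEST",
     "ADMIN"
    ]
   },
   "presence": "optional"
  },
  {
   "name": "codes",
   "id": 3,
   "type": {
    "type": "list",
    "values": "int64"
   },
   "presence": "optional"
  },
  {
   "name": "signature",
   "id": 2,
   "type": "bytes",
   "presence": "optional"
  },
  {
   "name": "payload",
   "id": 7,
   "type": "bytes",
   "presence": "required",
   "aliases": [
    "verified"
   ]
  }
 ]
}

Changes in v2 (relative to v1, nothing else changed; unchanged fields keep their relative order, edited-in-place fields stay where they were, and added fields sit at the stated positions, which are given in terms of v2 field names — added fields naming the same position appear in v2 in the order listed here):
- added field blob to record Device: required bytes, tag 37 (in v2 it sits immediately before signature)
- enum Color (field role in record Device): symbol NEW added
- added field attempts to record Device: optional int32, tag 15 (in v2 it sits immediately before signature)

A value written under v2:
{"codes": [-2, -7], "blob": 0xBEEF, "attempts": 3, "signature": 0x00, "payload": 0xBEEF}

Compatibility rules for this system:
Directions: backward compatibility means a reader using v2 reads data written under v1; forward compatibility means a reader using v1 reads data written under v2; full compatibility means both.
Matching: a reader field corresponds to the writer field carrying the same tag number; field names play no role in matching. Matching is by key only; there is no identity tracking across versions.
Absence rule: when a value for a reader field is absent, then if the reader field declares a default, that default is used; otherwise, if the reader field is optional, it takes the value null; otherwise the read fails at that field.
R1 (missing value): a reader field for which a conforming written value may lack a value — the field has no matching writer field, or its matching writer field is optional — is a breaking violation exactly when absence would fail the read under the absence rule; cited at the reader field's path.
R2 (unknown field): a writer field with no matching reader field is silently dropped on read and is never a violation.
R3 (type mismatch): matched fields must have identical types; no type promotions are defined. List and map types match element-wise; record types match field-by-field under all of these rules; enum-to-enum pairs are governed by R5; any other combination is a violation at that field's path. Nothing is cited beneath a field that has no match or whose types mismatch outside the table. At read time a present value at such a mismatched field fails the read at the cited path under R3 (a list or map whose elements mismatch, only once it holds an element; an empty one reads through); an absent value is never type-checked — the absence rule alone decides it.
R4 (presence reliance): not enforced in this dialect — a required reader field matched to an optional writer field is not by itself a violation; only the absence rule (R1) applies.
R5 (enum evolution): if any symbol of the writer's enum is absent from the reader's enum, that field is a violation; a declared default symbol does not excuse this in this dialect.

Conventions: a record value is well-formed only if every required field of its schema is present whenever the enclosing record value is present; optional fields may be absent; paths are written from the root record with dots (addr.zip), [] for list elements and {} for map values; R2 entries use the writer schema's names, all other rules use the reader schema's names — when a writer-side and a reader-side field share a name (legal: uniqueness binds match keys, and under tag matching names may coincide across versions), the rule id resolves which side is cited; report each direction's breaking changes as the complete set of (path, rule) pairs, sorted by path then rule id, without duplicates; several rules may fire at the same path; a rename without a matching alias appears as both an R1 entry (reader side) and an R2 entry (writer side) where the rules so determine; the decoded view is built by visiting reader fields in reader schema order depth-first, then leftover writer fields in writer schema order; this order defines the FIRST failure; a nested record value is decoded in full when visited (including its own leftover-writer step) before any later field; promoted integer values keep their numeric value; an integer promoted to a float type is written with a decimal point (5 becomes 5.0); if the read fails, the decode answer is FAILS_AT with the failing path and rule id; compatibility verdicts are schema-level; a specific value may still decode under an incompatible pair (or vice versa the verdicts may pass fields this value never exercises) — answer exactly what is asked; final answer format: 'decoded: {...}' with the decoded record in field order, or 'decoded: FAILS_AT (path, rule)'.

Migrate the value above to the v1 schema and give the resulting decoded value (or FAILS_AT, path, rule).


each type pair in Device: writer, then reader
decode (reader v1):
  role := null (not supplied -> null)
  codes := [-2, -7]
  signature := 0x00
  payload := 0xBEEF
  writer blob: unmatched, discarded
  writer attempts: unmatched, discarded
  => decoded: {"role": null, "codes": [-2, -7], "signature": 0x00, "payload": 0xBEEF}
the other Device changes do not affect what is asked:
  added field attempts to record Device: optional int32, tag 15 (in v2 it sits immediately before signature) -> fires no rule on Device under this dialect and leaves the result unchanged
  enum Color (field role in record Device): symbol NEW added -> matters for Device compatibility verdicts, not for this value's decode
  added field blob to record Device: required bytes, tag 37 (in v2 it sits immediately before signature) -> matters for Device compatibility verdicts, not for this value's decode

decoded: {"role": null, "codes": [-2, -7], "signature": 0x00, "payload": 0xBEEF}


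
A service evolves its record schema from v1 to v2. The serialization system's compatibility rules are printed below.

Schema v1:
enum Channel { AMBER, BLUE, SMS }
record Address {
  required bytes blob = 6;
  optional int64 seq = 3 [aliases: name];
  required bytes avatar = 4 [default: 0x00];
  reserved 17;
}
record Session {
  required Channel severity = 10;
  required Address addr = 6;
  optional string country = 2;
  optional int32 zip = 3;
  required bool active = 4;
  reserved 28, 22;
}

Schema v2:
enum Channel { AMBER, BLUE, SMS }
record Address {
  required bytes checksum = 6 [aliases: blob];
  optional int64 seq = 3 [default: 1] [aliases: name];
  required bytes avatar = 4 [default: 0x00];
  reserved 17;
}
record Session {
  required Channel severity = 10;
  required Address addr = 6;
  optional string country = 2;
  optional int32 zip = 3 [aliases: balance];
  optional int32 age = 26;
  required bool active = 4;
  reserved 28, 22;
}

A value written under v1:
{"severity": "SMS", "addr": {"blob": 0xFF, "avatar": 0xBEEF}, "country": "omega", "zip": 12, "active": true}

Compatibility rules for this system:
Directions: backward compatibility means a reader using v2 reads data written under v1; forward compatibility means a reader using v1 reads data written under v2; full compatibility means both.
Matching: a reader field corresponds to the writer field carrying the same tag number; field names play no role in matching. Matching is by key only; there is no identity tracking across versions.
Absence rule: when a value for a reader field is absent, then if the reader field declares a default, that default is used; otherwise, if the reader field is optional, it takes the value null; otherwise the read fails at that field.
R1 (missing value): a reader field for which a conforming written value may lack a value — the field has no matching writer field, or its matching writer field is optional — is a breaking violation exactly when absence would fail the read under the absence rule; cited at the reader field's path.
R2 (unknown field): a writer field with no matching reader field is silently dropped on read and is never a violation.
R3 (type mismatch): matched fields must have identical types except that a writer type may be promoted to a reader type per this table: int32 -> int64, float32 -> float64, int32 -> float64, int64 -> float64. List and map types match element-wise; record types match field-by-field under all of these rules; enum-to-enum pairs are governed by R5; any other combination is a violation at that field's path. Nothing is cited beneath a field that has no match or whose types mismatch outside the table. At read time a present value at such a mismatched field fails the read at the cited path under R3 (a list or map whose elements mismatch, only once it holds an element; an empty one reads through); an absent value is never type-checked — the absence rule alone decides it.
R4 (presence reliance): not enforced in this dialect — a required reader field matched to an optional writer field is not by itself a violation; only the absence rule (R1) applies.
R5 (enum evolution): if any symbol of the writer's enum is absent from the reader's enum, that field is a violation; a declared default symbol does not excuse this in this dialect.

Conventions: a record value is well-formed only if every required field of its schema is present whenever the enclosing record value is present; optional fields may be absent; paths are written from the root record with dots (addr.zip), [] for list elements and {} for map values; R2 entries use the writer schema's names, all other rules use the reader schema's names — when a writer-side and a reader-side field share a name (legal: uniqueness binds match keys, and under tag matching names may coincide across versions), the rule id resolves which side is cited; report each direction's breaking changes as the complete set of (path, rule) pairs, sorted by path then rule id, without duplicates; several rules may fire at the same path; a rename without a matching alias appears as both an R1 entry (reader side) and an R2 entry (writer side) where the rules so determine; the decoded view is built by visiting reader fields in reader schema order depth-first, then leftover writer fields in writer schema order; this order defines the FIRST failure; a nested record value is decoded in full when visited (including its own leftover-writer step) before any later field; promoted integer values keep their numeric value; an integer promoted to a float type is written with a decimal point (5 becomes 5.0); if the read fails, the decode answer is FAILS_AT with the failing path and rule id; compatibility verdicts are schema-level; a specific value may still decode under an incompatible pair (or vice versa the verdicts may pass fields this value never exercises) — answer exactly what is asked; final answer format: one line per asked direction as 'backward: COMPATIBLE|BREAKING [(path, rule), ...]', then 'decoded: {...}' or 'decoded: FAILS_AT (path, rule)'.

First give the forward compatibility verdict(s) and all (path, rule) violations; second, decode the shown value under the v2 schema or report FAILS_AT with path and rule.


arrows below run writer -> reader for Session
checking forward for Session: reader v1 against writer v2:
  severity: paired with writer severity (Channel -> Channel; writer required)
  addr: paired with writer addr (Address -> Address; writer required)
  country: paired with writer country (string -> string; writer optional)
  zip: paired with writer zip (int32 -> int32; writer optional)
  active: paired with writer active (bool -> bool; writer required)
  writer field age has no reader counterpart
  addr.blob: paired with writer addr.checksum (bytes -> bytes; writer required)
  addr.seq: paired with writer addr.seq (int64 -> int64; writer optional)
  addr.avatar: paired with writer addr.avatar (bytes -> bytes; writer required)
  => forward: COMPATIBLE
decode (reader v2):
  severity := "SMS"
  addr.checksum := 0xFF (from writer blob)
  addr.seq := 1 (missing; default applied)
  addr.avatar := 0xBEEF
  country := "omega"
  zip := 12
  age := null (missing; optional => null)
  active := true
  => decoded: {"severity": "SMS", "addr": {"checksum": 0xFF, "seq": 1, "avatar": 0xBEEF}, "country": "omega", "zip": 12, "age": null, "active": true}

forward: COMPATIBLE []; decoded: {"severity": "SMS", "addr": {"checksum": 0xFF, "seq": 1, "avatar": 0xBEEF}, "country": "omega", "zip": 12, "age": null, "active": true}


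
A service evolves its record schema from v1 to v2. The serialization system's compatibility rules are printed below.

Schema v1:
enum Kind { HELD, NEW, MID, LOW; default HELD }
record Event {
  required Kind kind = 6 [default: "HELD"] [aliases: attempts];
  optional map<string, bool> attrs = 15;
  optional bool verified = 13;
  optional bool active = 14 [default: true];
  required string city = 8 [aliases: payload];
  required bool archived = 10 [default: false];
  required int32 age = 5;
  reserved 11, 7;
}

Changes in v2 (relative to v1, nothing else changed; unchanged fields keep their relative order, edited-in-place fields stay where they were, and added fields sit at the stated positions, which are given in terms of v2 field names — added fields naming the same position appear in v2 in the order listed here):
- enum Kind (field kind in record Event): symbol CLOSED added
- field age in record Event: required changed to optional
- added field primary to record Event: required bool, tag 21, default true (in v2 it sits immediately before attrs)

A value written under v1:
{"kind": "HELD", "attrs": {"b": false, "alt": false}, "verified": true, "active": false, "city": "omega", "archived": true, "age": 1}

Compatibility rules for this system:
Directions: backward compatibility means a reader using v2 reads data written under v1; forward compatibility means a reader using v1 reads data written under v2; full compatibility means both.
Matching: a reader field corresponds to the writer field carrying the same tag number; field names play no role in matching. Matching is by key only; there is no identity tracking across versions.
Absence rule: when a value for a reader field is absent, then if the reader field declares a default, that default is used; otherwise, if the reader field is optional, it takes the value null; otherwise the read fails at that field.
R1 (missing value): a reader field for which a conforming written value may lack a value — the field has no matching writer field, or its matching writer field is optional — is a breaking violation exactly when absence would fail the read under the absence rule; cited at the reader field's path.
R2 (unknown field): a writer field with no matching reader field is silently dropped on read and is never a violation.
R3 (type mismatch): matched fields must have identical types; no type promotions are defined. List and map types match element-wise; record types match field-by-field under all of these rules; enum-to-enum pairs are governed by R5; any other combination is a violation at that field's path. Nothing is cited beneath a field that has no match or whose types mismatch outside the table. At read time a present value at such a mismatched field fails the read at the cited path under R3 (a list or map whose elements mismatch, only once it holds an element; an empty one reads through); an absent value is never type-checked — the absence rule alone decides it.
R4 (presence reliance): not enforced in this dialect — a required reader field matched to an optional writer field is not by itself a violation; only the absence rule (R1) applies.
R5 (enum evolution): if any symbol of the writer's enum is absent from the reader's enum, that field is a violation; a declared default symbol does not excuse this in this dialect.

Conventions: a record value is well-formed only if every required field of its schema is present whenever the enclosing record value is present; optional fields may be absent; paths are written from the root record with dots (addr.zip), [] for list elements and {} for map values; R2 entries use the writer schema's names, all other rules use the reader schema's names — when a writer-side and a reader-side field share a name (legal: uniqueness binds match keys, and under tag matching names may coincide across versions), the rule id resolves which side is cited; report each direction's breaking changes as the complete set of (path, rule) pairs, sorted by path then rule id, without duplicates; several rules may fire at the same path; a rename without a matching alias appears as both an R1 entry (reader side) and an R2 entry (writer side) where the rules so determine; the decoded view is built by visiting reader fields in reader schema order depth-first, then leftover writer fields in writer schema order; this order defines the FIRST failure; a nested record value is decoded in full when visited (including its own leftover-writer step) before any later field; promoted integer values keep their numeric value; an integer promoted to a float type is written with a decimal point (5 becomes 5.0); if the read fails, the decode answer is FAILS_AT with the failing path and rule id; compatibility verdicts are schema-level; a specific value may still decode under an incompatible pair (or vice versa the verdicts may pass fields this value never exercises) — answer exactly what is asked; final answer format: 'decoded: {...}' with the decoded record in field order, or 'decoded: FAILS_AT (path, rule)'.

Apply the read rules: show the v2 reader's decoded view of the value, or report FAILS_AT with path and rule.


arrows below run writer -> reader for Event
decode walk for Event under reader schema v2:
  kind := "HELD"
  primary := true (absent -> default)
  attrs := {"b": false, "alt": false}
  verified := true
  active := false
  city := "omega"
  archived := true
  age := 1
  => decoded: {"kind": "HELD", "primary": true, "attrs": {"b": false, "alt": false}, "verified": true, "active": false, "city": "omega", "archived": true, "age": 1}
ruling out the remaining Event differences:
  enum Kind (field kind in record Event): symbol CLOSED added -> shifts the Event verdicts, not this decode
  field age in record Event: required changed to optional -> shifts the Event verdicts, not this decode

decoded: {"kind": "HELD", "primary": true, "attrs": {"b": false, "alt": false}, "verified": true, "active": false, "city": "omega", "archived": true, "age": 1}


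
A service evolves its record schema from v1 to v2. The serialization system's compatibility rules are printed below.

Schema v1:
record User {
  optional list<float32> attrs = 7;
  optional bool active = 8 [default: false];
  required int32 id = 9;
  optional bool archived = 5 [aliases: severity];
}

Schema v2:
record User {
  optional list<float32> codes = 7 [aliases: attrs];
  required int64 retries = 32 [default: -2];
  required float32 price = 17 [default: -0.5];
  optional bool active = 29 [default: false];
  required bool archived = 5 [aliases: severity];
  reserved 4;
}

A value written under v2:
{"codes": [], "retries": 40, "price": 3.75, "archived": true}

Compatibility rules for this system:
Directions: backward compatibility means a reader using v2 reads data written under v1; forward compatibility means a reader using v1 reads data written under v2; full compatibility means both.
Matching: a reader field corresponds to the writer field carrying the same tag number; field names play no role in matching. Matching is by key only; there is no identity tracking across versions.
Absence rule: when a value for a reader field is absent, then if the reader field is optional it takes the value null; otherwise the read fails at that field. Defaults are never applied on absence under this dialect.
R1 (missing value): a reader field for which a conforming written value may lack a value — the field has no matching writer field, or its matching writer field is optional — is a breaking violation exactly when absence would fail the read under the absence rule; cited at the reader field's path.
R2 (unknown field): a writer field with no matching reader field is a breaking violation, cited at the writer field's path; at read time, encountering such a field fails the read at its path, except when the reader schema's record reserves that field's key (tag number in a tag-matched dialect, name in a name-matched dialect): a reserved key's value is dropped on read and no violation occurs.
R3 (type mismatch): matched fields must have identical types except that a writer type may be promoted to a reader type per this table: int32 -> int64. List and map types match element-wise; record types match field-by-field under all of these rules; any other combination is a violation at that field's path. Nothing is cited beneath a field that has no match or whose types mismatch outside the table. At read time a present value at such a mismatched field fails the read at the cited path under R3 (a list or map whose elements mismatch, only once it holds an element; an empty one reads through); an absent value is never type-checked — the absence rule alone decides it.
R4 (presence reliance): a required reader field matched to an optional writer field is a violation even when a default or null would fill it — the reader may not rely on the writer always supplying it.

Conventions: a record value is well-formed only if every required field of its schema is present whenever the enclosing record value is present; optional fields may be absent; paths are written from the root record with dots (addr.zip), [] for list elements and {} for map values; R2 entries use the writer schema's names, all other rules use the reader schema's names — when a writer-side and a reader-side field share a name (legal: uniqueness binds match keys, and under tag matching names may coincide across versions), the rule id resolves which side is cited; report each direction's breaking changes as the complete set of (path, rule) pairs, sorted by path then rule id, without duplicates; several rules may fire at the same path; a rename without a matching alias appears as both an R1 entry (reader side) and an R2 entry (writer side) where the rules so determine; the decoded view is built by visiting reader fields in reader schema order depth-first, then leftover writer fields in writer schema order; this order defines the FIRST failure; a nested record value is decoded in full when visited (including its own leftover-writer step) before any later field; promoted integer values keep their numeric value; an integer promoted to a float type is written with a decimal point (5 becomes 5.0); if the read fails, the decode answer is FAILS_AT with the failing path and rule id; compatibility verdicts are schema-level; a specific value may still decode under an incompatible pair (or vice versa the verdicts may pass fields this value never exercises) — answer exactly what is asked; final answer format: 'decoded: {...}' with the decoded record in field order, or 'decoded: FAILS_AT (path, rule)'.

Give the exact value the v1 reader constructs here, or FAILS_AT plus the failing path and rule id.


decoded: FAILS_AT (id, R1)

in User below, arrows point writer -> reader
decoding the User value with the v1 reader:
  attrs := [] (from writer codes)
  active := null (absent, optional -> null)
  read fails at id under R1 (no fill)
  => FAILS_AT (id, R1)
diffs on User not affecting the asked answer:
  field active in record User: tag 8 changed to 29 -> schema-level compatibility only; this User value's decode is unchanged
  field archived in record User: optional changed to required -> schema-level compatibility only; this User value's decode is unchanged
  renamed field attrs to codes in record User (alias attrs declared on the renamed field) -> inert under this dialect — no rule fires on User and the result does not move
  added field retries to record User: required int64, tag 32, default -2 (in v2 it sits immediately before active) -> schema-level compatibility only; this User value's decode is unchanged
  added field price to record User: required float32, tag 17, default -0.5 (in v2 it sits immediately before active) -> schema-level compatibility only; this User value's decode is unchanged


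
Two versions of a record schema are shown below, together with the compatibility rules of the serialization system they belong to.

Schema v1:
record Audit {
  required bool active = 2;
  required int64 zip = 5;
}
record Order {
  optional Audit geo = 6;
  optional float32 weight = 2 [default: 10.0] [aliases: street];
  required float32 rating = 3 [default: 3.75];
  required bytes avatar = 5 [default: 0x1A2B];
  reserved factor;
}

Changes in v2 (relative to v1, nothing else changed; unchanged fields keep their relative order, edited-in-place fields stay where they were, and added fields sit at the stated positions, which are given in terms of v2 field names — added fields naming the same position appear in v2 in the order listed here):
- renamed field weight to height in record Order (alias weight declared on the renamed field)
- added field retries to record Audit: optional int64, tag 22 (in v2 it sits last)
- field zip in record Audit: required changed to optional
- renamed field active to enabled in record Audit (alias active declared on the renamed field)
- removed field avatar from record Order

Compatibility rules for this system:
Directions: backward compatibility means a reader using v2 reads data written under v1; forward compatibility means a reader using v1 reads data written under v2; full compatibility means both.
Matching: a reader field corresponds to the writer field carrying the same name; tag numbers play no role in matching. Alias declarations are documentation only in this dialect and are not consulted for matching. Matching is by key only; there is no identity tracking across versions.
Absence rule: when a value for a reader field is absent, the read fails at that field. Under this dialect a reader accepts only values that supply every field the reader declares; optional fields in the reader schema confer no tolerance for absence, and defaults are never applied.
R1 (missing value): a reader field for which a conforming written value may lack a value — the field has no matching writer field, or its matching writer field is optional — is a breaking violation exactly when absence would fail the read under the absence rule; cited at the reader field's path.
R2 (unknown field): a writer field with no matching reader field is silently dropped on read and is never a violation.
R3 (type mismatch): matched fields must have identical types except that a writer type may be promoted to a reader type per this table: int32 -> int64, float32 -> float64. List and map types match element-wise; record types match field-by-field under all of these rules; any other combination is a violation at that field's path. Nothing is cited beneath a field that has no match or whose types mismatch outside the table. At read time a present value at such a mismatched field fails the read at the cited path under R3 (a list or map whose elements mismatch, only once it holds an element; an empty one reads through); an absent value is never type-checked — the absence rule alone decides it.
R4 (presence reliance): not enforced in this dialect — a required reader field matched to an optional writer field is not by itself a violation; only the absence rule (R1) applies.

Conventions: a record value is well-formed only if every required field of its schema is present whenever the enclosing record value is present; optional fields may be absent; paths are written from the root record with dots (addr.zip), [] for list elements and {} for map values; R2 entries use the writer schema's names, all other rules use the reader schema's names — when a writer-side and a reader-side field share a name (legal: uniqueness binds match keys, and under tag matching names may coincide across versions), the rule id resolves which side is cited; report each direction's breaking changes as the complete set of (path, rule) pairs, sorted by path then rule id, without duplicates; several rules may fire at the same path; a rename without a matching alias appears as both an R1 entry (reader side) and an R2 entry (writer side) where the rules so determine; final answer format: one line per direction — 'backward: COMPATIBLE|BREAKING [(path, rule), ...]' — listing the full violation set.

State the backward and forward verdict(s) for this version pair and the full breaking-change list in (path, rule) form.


each type pair in Order: writer, then reader
backward pass over Order, reader schema v2, writer schema v1:
  geo: Audit -> Audit, writer optional; from geo
  height: no writer-side match
  rating: float32 -> float32, writer required; from rating
  writer weight: unknown to reader
  writer avatar: unknown to reader
  geo.enabled: no writer-side match
  geo.zip: int64 -> int64, writer required; from geo.zip
  geo.retries: no writer-side match
  writer geo.active: unknown to reader
  R1 fires at geo
  R1 fires at geo.enabled
  R1 fires at geo.retries
  R1 fires at height
  => backward verdict for Order: BREAKING, 4 violation(s)
forward pass over Order, reader schema v1, writer schema v2:
  geo: Audit -> Audit, writer optional; from geo
  weight: no writer-side match
  rating: float32 -> float32, writer required; from rating
  avatar: no writer-side match
  writer height: unknown to reader
  geo.active: no writer-side match
  geo.zip: int64 -> int64, writer optional; from geo.zip
  writer geo.enabled: unknown to reader
  writer geo.retries: unknown to reader
  R1 fires at avatar
  R1 fires at geo
  R1 fires at geo.active
  R1 fires at geo.zip
  R1 fires at weight
  => forward verdict for Order: BREAKING, 5 violation(s)

backward: BREAKING [(geo, R1), (geo.enabled, R1), (geo.retries, R1), (height, R1)]; forward: BREAKING [(avatar, R1), (geo, R1), (geo.active, R1), (geo.zip, R1), (weight, R1)]


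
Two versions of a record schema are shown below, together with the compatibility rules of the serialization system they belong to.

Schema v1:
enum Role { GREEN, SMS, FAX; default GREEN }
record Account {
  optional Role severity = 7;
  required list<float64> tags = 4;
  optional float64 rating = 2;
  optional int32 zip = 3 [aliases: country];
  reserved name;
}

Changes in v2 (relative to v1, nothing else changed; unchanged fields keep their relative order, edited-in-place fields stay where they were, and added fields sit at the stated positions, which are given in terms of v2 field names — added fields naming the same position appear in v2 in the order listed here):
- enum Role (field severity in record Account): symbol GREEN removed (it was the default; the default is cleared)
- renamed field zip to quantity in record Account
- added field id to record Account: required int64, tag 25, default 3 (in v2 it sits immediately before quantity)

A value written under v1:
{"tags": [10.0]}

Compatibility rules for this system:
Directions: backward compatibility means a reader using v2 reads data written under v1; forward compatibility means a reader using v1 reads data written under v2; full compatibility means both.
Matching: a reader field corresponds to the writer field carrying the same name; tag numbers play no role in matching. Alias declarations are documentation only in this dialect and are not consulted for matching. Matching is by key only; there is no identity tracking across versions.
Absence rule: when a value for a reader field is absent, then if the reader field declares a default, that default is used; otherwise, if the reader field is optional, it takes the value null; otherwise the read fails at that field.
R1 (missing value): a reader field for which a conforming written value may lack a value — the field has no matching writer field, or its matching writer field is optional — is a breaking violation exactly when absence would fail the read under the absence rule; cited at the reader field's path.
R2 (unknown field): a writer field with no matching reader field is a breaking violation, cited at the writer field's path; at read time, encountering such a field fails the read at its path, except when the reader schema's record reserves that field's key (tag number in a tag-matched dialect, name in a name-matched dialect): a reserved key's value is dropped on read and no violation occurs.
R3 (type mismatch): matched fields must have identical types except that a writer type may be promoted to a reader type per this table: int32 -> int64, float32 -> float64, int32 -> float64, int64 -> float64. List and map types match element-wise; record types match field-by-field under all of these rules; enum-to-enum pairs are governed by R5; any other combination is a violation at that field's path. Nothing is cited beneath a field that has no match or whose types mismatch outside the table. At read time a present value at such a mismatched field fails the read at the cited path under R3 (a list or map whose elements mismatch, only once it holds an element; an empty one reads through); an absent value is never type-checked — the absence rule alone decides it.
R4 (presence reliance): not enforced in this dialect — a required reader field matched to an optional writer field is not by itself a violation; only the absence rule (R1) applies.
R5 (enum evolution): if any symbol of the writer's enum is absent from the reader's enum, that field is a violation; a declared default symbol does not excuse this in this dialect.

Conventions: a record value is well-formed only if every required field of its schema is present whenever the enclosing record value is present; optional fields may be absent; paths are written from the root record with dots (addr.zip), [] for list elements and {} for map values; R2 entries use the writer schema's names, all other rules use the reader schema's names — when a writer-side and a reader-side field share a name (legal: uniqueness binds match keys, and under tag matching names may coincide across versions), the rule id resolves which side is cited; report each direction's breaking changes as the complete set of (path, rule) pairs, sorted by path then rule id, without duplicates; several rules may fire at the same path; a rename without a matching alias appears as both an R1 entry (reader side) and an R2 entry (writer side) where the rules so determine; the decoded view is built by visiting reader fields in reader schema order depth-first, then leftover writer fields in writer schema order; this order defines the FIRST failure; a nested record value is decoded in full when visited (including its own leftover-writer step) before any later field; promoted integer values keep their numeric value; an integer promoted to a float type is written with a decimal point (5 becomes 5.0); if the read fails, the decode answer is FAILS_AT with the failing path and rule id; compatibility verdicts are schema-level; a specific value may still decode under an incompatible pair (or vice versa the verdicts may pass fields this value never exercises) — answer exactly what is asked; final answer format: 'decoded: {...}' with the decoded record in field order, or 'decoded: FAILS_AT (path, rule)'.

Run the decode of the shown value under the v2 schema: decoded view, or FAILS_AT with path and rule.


decoded: {"severity": null, "tags": [10.0], "rating": null, "id": 3, "quantity": null}

in Account below, arrows point writer -> reader
migrating the Account value to v2:
  severity := null (absent, optional -> null)
  tags := [10.0]
  rating := null (absent, optional -> null)
  id := 3 (absent -> default)
  quantity := null (absent, optional -> null)
  => decoded: {"severity": null, "tags": [10.0], "rating": null, "id": 3, "quantity": null}
diffs on Account not affecting the asked answer:
  enum Role (field severity in record Account): symbol GREEN removed (it was the default; the default is cleared) -> shifts the Account verdicts, not this decode


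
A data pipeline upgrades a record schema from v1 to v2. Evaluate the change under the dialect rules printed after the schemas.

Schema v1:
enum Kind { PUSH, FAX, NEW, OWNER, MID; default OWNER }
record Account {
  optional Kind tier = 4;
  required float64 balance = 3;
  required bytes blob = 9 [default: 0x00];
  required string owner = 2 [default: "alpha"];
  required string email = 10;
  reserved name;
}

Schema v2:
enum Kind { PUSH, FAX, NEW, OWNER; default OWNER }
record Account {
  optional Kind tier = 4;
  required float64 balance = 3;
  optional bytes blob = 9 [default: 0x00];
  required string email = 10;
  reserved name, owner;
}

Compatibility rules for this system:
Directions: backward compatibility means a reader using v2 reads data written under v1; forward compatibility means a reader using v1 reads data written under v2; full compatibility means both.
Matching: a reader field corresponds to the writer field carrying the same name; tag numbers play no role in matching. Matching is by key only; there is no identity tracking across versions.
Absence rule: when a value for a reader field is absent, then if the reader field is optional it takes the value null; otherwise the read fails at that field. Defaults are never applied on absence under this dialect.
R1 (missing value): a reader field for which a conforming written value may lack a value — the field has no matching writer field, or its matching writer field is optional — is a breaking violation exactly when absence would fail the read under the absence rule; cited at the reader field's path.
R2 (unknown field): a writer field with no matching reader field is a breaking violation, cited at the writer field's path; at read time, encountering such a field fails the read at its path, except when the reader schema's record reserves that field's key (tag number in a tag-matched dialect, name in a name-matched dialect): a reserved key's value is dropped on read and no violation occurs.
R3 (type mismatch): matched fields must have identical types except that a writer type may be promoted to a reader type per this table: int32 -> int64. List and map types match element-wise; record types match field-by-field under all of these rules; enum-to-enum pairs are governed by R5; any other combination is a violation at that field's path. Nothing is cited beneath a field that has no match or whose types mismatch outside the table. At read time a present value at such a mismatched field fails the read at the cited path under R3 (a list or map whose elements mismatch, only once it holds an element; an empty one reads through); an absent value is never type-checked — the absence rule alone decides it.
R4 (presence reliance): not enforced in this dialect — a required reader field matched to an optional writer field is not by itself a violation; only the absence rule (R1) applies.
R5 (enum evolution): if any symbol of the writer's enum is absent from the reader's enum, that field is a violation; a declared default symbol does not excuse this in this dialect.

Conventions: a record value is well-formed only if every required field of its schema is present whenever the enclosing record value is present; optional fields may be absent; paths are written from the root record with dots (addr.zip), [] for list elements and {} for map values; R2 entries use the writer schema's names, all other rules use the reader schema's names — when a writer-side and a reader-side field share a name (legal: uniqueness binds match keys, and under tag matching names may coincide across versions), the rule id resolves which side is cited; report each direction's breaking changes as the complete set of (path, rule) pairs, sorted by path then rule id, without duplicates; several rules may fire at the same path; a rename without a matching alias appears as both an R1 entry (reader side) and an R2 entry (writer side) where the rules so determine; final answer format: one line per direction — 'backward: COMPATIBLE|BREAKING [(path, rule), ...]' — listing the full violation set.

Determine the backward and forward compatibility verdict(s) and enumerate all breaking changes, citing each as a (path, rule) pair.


backward: BREAKING [(tier, R5)]; forward: BREAKING [(blob, R1), (owner, R1)]

in Account below, arrows point writer -> reader
backward pass over Account, reader schema v2, writer schema v1:
  tier <- tier (Kind -> Kind, writer optional)
  balance <- balance (float64 -> float64, writer required)
  blob <- blob (bytes -> bytes, writer required)
  email <- email (string -> string, writer required)
  writer field owner has no reader counterpart
  breaking: (tier, R5)
  => backward: BREAKING (1)
forward pass over Account, reader schema v1, writer schema v2:
  tier <- tier (Kind -> Kind, writer optional)
  balance <- balance (float64 -> float64, writer required)
  blob <- blob (bytes -> bytes, writer optional)
  owner: no writer-side match
  email <- email (string -> string, writer required)
  breaking: (blob, R1)
  breaking: (owner, R1)
  => forward: BREAKING (2)
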